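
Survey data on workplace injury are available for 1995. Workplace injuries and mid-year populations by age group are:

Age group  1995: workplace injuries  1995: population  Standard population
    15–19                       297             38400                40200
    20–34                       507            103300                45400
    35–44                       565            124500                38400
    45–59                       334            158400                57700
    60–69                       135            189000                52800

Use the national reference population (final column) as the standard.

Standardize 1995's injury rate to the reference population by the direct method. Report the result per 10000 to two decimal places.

36.99

Age-specific rates per 10000 for 1995: 77.34, 49.08, 45.38, 21.09, 7.14.
Standard total = 234500; weights = 0.1714, 0.1936, 0.1638, 0.2461, 0.2252.
Standardized rate: 0.1714×77.34 + 0.1936×49.08 + 0.1638×45.38 + 0.2461×21.09 + 0.2252×7.14 = 36.9890 per 10000.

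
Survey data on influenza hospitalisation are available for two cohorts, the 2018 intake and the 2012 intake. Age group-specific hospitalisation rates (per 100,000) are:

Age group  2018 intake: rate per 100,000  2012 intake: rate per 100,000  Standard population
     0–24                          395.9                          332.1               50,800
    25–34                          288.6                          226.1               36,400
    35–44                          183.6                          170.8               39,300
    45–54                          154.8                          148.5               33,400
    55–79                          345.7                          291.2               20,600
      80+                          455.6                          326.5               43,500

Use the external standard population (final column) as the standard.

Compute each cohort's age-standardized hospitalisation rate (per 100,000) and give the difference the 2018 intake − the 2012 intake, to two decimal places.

57.89

Standard total = 224,000; weights = 0.2268, 0.1625, 0.1754, 0.1491, 0.0920, 0.1942.
The 2018 intake: 0.2268×395.9 + 0.1625×288.6 + 0.1754×183.6 + 0.1491×154.8 + 0.0920×345.7 + 0.1942×455.6 = 312.2437 per 100,000.
The 2012 intake: 0.2268×332.1 + 0.1625×226.1 + 0.1754×170.8 + 0.1491×148.5 + 0.0920×291.2 + 0.1942×326.5 = 254.3506 per 100,000.
Difference = 312.2437 − 254.3506 = 57.8931.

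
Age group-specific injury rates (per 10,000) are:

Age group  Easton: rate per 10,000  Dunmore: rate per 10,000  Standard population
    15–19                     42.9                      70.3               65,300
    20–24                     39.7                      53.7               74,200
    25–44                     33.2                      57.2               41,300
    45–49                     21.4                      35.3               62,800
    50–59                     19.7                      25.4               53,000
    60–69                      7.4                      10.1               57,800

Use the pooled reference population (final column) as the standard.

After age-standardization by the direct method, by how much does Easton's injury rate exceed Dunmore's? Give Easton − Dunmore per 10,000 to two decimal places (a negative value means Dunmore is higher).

-14.53

Standard total = 354,400; weights = 0.1843, 0.2094, 0.1165, 0.1772, 0.1495, 0.1631.
Easton: 0.1843×42.9 + 0.2094×39.7 + 0.1165×33.2 + 0.1772×21.4 + 0.1495×19.7 + 0.1631×7.4 = 28.0305 per 10,000.
Dunmore: 0.1843×70.3 + 0.2094×53.7 + 0.1165×57.2 + 0.1772×35.3 + 0.1495×25.4 + 0.1631×10.1 = 42.5630 per 10,000.
Difference = 28.0305 − 42.5630 = -14.5324.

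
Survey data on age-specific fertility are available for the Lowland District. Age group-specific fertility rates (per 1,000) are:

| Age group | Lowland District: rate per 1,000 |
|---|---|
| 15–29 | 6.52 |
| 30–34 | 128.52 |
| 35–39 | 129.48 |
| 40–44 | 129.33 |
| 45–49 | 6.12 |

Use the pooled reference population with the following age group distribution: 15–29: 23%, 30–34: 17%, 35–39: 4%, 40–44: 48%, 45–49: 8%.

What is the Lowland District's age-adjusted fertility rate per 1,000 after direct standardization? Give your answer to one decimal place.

91.1

Standard weights: 0.23, 0.17, 0.04, 0.48, 0.08.
Standardized rate: 0.2300×6.52 + 0.1700×128.52 + 0.0400×129.48 + 0.4800×129.33 + 0.0800×6.12 = 91.0952 per 1,000.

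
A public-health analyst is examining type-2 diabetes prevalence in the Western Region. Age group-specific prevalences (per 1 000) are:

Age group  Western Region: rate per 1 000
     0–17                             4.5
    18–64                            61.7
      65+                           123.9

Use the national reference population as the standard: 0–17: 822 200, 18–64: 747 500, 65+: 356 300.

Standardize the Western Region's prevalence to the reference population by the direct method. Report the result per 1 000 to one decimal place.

Standard total = 1 926 000; weights = 0.4269, 0.3881, 0.1850.
Standardized rate: 0.4269×4.5 + 0.3881×61.7 + 0.1850×123.9 = 48.7883 per 1 000.

48.8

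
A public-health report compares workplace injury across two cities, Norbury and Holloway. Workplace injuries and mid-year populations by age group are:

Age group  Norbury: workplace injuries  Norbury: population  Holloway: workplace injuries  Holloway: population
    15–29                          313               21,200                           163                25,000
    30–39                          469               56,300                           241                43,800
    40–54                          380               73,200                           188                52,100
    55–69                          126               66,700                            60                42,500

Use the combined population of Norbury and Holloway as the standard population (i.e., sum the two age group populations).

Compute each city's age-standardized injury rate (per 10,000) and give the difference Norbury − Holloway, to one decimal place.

24.0

Age-specific rates per 10,000 for Norbury: 147.64, 83.30, 51.91, 18.89.
For Holloway: 65.20, 55.02, 36.08, 14.12.
Combined standard total = 380,800; weights = 0.1213, 0.2629, 0.3290, 0.2868.
Norbury: 0.1213×147.64 + 0.2629×83.30 + 0.3290×51.91 + 0.2868×18.89 = 62.3089 per 10,000.
Holloway: 0.1213×65.20 + 0.2629×55.02 + 0.3290×36.08 + 0.2868×14.12 = 38.2958 per 10,000.
Difference = 62.3089 − 38.2958 = 24.0131.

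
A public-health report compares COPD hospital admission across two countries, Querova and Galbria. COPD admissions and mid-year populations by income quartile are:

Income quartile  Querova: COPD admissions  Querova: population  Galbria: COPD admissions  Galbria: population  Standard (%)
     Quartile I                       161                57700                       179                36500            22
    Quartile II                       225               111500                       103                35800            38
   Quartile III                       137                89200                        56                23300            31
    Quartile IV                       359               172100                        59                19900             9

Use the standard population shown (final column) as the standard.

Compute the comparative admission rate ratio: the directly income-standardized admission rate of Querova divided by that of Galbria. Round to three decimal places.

Income-specific rates per 10000 for Querova: 27.90, 20.18, 15.36, 20.86.
For Galbria: 49.04, 28.77, 24.03, 29.65.
Standard weights: 0.22, 0.38, 0.31, 0.09.
Querova: 0.2200×27.90 + 0.3800×20.18 + 0.3100×15.36 + 0.0900×20.86 = 20.4454 per 10000.
Galbria: 0.2200×49.04 + 0.3800×28.77 + 0.3100×24.03 + 0.0900×29.65 = 31.8410 per 10000.
Ratio = 20.4454 ÷ 31.8410 = 0.64211.

0.642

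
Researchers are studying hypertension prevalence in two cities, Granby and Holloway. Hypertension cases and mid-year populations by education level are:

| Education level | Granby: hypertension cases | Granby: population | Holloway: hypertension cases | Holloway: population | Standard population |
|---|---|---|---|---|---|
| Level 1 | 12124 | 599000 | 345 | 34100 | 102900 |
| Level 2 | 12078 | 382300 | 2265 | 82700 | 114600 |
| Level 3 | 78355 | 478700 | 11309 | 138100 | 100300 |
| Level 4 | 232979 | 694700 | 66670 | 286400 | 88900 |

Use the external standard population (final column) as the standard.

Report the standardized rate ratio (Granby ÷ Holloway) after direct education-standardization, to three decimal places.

1.570

Education-specific rates per 1000 for Granby: 20.240, 31.593, 163.683, 335.366.
For Holloway: 10.117, 27.388, 81.890, 232.786.
Standard total = 406700; weights = 0.2530, 0.2818, 0.2466, 0.2186.
Granby: 0.2530×20.240 + 0.2818×31.593 + 0.2466×163.683 + 0.2186×335.366 = 127.6979 per 1000.
Holloway: 0.2530×10.117 + 0.2818×27.388 + 0.2466×81.890 + 0.2186×232.786 = 81.3573 per 1000.
Ratio = 127.6979 ÷ 81.3573 = 1.56959.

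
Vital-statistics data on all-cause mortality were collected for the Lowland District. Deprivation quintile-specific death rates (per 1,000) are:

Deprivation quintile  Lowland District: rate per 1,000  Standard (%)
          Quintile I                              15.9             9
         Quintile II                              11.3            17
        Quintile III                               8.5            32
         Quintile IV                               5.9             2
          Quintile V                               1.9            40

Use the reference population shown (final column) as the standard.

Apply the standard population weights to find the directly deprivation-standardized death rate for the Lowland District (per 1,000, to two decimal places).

Standard weights: 0.09, 0.17, 0.32, 0.02, 0.40.
Standardized rate: 0.0900×15.9 + 0.1700×11.3 + 0.3200×8.5 + 0.0200×5.9 + 0.4000×1.9 = 6.9500 per 1,000.

6.95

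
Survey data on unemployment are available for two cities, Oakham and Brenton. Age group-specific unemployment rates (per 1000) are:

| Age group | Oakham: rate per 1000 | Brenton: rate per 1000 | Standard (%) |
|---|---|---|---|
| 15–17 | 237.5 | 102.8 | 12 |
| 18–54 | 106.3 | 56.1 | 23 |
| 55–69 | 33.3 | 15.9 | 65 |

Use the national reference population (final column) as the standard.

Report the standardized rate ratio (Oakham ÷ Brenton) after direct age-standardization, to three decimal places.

Standard weights: 0.12, 0.23, 0.65.
Oakham: 0.1200×237.5 + 0.2300×106.3 + 0.6500×33.3 = 74.5940 per 1000.
Brenton: 0.1200×102.8 + 0.2300×56.1 + 0.6500×15.9 = 35.5740 per 1000.
Ratio = 74.5940 ÷ 35.5740 = 2.09687.

2.097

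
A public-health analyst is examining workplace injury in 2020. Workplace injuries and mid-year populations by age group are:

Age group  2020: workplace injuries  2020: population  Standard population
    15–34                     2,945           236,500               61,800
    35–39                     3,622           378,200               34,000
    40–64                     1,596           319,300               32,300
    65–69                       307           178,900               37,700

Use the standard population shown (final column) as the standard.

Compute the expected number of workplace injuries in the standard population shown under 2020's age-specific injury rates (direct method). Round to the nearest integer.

Age-specific rates per 10,000 for 2020: 124.52, 95.77, 49.98, 17.16.
Expected workplace injuries = Σ (standard pop × age-specific rate ÷ 10,000)
= 61,800×124.52/10,000 + 34,000×95.77/10,000 + 32,300×49.98/10,000 + 37,700×17.16/10,000
= 769.56 + 325.62 + 161.45 + 64.69 = 1321.32.

1321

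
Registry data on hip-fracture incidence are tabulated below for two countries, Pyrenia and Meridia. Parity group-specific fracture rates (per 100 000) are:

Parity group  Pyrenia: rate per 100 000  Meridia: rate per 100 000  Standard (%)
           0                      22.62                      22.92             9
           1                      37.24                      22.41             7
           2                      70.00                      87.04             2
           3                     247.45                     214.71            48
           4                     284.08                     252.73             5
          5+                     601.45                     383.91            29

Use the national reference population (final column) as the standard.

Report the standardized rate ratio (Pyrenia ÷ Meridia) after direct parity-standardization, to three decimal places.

Standard weights: 0.09, 0.07, 0.02, 0.48, 0.05, 0.29.
Pyrenia: 0.0900×22.62 + 0.0700×37.24 + 0.0200×70.00 + 0.4800×247.45 + 0.0500×284.08 + 0.2900×601.45 = 313.4431 per 100 000.
Meridia: 0.0900×22.92 + 0.0700×22.41 + 0.0200×87.04 + 0.4800×214.71 + 0.0500×252.73 + 0.2900×383.91 = 232.4035 per 100 000.
Ratio = 313.4431 ÷ 232.4035 = 1.34870.

1.349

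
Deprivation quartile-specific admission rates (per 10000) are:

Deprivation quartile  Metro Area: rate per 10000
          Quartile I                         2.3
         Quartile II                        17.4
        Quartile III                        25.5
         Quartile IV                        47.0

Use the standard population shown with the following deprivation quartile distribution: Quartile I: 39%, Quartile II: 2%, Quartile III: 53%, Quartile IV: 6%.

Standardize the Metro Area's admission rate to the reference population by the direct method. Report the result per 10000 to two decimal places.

Standard weights: 0.39, 0.02, 0.53, 0.06.
Standardized rate: 0.3900×2.3 + 0.0200×17.4 + 0.5300×25.5 + 0.0600×47.0 = 17.5800 per 10000.

17.58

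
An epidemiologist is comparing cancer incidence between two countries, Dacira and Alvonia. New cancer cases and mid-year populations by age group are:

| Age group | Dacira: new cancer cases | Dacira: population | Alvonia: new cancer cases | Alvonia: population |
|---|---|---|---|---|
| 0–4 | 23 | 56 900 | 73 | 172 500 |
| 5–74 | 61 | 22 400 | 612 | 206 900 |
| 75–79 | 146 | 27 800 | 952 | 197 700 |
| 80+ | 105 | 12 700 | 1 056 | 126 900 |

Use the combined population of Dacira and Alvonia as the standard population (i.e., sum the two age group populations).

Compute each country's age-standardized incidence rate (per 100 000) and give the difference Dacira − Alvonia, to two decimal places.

3.97

Age-specific rates per 100 000 for Dacira: 40.42, 272.32, 525.18, 826.77.
For Alvonia: 42.32, 295.80, 481.54, 832.15.
Combined standard total = 823 800; weights = 0.2785, 0.2783, 0.2737, 0.1695.
Dacira: 0.2785×40.42 + 0.2783×272.32 + 0.2737×525.18 + 0.1695×826.77 = 370.9170 per 100 000.
Alvonia: 0.2785×42.32 + 0.2783×295.80 + 0.2737×481.54 + 0.1695×832.15 = 366.9444 per 100 000.
Difference = 370.9170 − 366.9444 = 3.9726.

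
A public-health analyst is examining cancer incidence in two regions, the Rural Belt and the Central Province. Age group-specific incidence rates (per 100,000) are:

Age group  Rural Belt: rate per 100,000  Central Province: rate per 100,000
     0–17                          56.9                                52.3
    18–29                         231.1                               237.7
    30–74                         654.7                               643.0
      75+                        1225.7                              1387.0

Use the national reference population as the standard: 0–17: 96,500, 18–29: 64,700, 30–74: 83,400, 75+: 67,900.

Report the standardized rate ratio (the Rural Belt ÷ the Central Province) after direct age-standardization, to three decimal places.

0.941

Standard total = 312,500; weights = 0.3088, 0.2070, 0.2669, 0.2173.
The Rural Belt: 0.3088×56.9 + 0.2070×231.1 + 0.2669×654.7 + 0.2173×1225.7 = 506.4641 per 100,000.
The Central Province: 0.3088×52.3 + 0.2070×237.7 + 0.2669×643.0 + 0.2173×1387.0 = 538.3348 per 100,000.
Ratio = 506.4641 ÷ 538.3348 = 0.94080.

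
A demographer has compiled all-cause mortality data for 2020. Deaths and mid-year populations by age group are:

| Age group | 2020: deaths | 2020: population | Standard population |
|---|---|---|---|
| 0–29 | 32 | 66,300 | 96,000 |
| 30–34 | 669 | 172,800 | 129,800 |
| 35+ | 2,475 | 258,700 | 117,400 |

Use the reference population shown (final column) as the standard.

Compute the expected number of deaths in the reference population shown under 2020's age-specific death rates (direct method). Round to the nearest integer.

Age-specific rates per 1,000 for 2020: 0.483, 3.872, 9.567.
Expected deaths = Σ (standard pop × age-specific rate ÷ 1,000)
= 96,000×0.483/1,000 + 129,800×3.872/1,000 + 117,400×9.567/1,000
= 46.33 + 502.52 + 1123.17 = 1672.03.

1672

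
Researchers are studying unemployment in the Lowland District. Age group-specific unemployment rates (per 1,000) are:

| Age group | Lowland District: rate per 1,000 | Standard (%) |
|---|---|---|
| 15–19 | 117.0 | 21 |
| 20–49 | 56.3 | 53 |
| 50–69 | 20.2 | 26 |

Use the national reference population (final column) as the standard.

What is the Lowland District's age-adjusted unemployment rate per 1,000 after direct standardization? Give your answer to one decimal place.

Standard weights: 0.21, 0.53, 0.26.
Standardized rate: 0.2100×117.0 + 0.5300×56.3 + 0.2600×20.2 = 59.6610 per 1,000.

59.7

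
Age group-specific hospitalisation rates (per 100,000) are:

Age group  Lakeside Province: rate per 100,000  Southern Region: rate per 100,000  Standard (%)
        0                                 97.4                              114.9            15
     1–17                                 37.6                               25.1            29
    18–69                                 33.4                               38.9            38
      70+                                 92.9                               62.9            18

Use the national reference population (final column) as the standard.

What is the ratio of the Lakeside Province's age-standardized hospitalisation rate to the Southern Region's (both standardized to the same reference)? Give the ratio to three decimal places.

1.085

Standard weights: 0.15, 0.29, 0.38, 0.18.
The Lakeside Province: 0.1500×97.4 + 0.2900×37.6 + 0.3800×33.4 + 0.1800×92.9 = 54.9280 per 100,000.
The Southern Region: 0.1500×114.9 + 0.2900×25.1 + 0.3800×38.9 + 0.1800×62.9 = 50.6180 per 100,000.
Ratio = 54.9280 ÷ 50.6180 = 1.08515.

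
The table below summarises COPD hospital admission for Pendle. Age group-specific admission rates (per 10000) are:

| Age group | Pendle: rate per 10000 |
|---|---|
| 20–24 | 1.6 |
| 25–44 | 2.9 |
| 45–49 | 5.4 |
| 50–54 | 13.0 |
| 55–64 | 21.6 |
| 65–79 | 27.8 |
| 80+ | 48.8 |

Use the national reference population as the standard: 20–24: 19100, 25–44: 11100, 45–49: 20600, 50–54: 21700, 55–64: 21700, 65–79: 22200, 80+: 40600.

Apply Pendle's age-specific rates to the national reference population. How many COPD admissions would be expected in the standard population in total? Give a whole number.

352

Expected COPD admissions = Σ (standard pop × age-specific rate ÷ 10000)
= 19100×1.6/10000 + 11100×2.9/10000 + 20600×5.4/10000 + 21700×13.0/10000 + 21700×21.6/10000 + 22200×27.8/10000 + 40600×48.8/10000
= 3.06 + 3.22 + 11.12 + 28.21 + 46.87 + 61.72 + 198.13 = 352.32.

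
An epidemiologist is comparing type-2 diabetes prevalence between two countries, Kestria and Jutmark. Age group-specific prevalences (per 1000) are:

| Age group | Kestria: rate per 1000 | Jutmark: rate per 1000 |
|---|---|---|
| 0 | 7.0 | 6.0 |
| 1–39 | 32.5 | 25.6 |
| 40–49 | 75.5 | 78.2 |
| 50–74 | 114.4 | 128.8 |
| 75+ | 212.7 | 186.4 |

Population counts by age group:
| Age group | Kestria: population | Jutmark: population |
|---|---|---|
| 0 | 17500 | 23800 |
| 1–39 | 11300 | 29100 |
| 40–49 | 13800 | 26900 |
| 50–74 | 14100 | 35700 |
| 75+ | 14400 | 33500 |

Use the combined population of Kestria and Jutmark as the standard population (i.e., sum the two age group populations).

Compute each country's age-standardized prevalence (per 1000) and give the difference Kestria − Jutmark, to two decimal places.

3.42

Combined standard total = 220100; weights = 0.1876, 0.1836, 0.1849, 0.2263, 0.2176.
Kestria: 0.1876×7.0 + 0.1836×32.5 + 0.1849×75.5 + 0.2263×114.4 + 0.2176×212.7 = 93.4139 per 1000.
Jutmark: 0.1876×6.0 + 0.1836×25.6 + 0.1849×78.2 + 0.2263×128.8 + 0.2176×186.4 = 89.9935 per 1000.
Difference = 93.4139 − 89.9935 = 3.4204.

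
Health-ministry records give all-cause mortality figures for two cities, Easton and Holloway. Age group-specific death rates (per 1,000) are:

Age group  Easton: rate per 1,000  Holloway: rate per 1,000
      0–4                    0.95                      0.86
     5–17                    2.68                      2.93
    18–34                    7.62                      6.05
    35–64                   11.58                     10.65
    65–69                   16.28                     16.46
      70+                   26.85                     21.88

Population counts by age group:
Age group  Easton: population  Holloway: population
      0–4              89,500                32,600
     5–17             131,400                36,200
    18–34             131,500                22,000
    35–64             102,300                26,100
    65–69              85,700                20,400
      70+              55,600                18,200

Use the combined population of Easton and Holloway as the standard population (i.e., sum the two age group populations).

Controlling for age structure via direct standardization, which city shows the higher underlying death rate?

Easton

Combined standard total = 751,500; weights = 0.1625, 0.2230, 0.2043, 0.1709, 0.1412, 0.0982.
Easton: 0.1625×0.95 + 0.2230×2.68 + 0.2043×7.62 + 0.1709×11.58 + 0.1412×16.28 + 0.0982×26.85 = 9.2223 per 1,000.
Holloway: 0.1625×0.86 + 0.2230×2.93 + 0.2043×6.05 + 0.1709×10.65 + 0.1412×16.46 + 0.0982×21.88 = 8.3212 per 1,000.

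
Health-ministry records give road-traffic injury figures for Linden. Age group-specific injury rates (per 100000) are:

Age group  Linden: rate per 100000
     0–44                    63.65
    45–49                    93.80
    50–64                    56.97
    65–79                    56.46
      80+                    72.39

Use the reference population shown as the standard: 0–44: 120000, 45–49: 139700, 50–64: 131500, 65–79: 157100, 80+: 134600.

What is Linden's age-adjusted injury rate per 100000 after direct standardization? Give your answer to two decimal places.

Standard total = 682900; weights = 0.1757, 0.2046, 0.1926, 0.2300, 0.1971.
Standardized rate: 0.1757×63.65 + 0.2046×93.80 + 0.1926×56.97 + 0.2300×56.46 + 0.1971×72.39 = 68.6001 per 100000.

68.60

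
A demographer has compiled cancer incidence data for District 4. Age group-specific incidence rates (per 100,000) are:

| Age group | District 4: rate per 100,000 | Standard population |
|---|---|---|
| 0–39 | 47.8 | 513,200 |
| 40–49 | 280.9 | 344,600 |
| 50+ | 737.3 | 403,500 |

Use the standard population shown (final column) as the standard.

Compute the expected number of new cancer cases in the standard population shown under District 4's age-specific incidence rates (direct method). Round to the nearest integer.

4188

Expected new cancer cases = Σ (standard pop × age-specific rate ÷ 100,000)
= 513,200×47.8/100,000 + 344,600×280.9/100,000 + 403,500×737.3/100,000
= 245.31 + 967.98 + 2975.01 = 4188.30.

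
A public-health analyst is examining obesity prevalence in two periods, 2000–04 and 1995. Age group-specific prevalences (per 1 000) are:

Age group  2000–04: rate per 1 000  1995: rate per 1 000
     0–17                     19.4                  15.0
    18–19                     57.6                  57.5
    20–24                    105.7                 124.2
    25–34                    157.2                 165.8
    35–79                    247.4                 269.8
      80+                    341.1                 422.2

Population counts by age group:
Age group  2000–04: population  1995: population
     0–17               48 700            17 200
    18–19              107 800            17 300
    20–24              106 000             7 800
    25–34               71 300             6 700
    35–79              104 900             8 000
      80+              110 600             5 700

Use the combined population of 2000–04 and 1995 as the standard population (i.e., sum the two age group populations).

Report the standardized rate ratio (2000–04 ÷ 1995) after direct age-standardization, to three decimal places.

Combined standard total = 612 000; weights = 0.1077, 0.2044, 0.1859, 0.1275, 0.1845, 0.1900.
2000–04: 0.1077×19.4 + 0.2044×57.6 + 0.1859×105.7 + 0.1275×157.2 + 0.1845×247.4 + 0.1900×341.1 = 164.0129 per 1 000.
1995: 0.1077×15.0 + 0.2044×57.5 + 0.1859×124.2 + 0.1275×165.8 + 0.1845×269.8 + 0.1900×422.2 = 187.5987 per 1 000.
Ratio = 164.0129 ÷ 187.5987 = 0.87428.

0.874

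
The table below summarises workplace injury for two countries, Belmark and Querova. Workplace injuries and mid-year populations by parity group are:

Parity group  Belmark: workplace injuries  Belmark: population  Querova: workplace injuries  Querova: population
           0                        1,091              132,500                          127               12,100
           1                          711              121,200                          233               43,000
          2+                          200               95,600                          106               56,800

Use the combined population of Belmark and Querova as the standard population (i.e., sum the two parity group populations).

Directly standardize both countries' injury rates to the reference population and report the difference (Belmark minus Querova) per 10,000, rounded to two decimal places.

-4.75

Parity-specific rates per 10,000 for Belmark: 82.34, 58.66, 20.92.
For Querova: 104.96, 54.19, 18.66.
Combined standard total = 461,200; weights = 0.3135, 0.3560, 0.3304.
Belmark: 0.3135×82.34 + 0.3560×58.66 + 0.3304×20.92 = 53.6147 per 10,000.
Querova: 0.3135×104.96 + 0.3560×54.19 + 0.3304×18.66 = 58.3661 per 10,000.
Difference = 53.6147 − 58.3661 = -4.7514.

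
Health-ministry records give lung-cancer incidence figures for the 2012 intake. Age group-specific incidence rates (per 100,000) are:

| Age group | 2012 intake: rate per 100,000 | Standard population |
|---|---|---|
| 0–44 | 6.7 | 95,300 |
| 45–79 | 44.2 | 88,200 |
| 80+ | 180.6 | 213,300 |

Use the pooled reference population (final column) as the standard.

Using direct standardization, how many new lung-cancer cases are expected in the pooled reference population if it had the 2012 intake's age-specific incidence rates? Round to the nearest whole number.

431

Expected new lung-cancer cases = Σ (standard pop × age-specific rate ÷ 100,000)
= 95,300×6.7/100,000 + 88,200×44.2/100,000 + 213,300×180.6/100,000
= 6.39 + 38.98 + 385.22 = 430.59.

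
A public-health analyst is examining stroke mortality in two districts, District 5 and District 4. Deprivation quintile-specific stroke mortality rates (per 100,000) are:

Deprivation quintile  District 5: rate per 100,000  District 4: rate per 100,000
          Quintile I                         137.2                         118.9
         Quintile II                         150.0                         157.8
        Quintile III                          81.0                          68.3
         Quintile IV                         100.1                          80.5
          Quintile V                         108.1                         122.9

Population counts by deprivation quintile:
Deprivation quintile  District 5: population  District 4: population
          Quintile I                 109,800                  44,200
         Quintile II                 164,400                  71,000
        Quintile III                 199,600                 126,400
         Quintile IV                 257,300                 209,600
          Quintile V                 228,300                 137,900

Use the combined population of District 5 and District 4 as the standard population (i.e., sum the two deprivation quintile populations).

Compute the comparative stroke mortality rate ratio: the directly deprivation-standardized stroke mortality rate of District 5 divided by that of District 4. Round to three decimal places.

1.055

Combined standard total = 1,548,500; weights = 0.0995, 0.1520, 0.2105, 0.3015, 0.2365.
District 5: 0.0995×137.2 + 0.1520×150.0 + 0.2105×81.0 + 0.3015×100.1 + 0.2365×108.1 = 109.2462 per 100,000.
District 4: 0.0995×118.9 + 0.1520×157.8 + 0.2105×68.3 + 0.3015×80.5 + 0.2365×122.9 = 103.5285 per 100,000.
Ratio = 109.2462 ÷ 103.5285 = 1.05523.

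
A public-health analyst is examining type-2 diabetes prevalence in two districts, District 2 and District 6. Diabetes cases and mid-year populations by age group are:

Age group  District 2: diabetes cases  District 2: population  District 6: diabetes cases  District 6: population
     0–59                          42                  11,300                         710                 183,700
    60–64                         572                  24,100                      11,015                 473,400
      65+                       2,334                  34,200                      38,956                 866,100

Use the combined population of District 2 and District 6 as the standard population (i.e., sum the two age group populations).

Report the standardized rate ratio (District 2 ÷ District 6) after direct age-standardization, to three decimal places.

1.400

Age-specific rates per 1,000 for District 2: 3.717, 23.734, 68.246.
For District 6: 3.865, 23.268, 44.979.
Combined standard total = 1,592,800; weights = 0.1224, 0.3123, 0.5652.
District 2: 0.1224×3.717 + 0.3123×23.734 + 0.5652×68.246 = 46.4429 per 1,000.
District 6: 0.1224×3.865 + 0.3123×23.268 + 0.5652×44.979 = 33.1641 per 1,000.
Ratio = 46.4429 ÷ 33.1641 = 1.40040.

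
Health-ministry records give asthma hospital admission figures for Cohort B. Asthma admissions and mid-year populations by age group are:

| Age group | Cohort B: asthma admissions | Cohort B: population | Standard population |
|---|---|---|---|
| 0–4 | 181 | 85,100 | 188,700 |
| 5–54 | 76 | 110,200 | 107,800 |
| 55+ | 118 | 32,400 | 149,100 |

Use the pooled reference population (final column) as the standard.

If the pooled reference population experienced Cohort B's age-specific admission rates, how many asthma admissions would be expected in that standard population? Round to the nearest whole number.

1019

Age-specific rates per 10,000 for Cohort B: 21.27, 6.90, 36.42.
Expected asthma admissions = Σ (standard pop × age-specific rate ÷ 10,000)
= 188,700×21.27/10,000 + 107,800×6.90/10,000 + 149,100×36.42/10,000
= 401.35 + 74.34 + 543.02 = 1018.71.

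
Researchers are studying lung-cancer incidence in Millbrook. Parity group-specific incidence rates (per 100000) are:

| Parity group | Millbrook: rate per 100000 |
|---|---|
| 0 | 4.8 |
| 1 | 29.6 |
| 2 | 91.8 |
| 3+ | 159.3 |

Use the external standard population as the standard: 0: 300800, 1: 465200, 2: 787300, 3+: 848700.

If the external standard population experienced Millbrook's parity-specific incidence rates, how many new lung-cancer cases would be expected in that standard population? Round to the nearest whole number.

Expected new lung-cancer cases = Σ (standard pop × parity-specific rate ÷ 100000)
= 300800×4.8/100000 + 465200×29.6/100000 + 787300×91.8/100000 + 848700×159.3/100000
= 14.44 + 137.70 + 722.74 + 1351.98 = 2226.86.

2227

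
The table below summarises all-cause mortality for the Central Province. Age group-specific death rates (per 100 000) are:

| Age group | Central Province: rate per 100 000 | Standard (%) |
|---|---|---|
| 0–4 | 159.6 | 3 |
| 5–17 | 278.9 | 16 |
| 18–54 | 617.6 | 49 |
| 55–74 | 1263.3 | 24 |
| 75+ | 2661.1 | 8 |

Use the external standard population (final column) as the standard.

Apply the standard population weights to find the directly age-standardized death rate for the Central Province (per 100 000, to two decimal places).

868.12

Standard weights: 0.03, 0.16, 0.49, 0.24, 0.08.
Standardized rate: 0.0300×159.6 + 0.1600×278.9 + 0.4900×617.6 + 0.2400×1263.3 + 0.0800×2661.1 = 868.1160 per 100 000.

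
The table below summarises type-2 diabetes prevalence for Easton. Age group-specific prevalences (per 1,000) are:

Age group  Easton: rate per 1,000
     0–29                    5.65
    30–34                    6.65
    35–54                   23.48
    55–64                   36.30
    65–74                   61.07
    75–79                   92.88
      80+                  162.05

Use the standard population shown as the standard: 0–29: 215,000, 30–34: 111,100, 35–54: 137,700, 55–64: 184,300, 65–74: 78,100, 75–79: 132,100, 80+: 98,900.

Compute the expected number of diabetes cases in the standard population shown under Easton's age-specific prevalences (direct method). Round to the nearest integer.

44943

Expected diabetes cases = Σ (standard pop × age-specific rate ÷ 1,000)
= 215,000×5.65/1,000 + 111,100×6.65/1,000 + 137,700×23.48/1,000 + 184,300×36.30/1,000 + 78,100×61.07/1,000 + 132,100×92.88/1,000 + 98,900×162.05/1,000
= 1214.75 + 738.82 + 3233.20 + 6690.09 + 4769.57 + 12269.45 + 16026.75 = 44942.61.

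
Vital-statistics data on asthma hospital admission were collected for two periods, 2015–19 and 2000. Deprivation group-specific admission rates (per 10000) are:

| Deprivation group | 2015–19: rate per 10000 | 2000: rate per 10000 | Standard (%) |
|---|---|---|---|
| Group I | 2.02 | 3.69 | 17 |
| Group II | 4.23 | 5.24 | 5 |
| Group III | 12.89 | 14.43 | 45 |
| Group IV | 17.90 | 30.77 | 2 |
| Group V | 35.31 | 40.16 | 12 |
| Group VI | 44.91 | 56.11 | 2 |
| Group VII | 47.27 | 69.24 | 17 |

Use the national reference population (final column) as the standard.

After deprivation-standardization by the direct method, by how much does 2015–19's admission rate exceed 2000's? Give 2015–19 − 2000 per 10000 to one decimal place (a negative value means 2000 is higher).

-5.8

Standard weights: 0.17, 0.05, 0.45, 0.02, 0.12, 0.02, 0.17.
2015–19: 0.1700×2.02 + 0.0500×4.23 + 0.4500×12.89 + 0.0200×17.90 + 0.1200×35.31 + 0.0200×44.91 + 0.1700×47.27 = 19.8847 per 10000.
2000: 0.1700×3.69 + 0.0500×5.24 + 0.4500×14.43 + 0.0200×30.77 + 0.1200×40.16 + 0.0200×56.11 + 0.1700×69.24 = 25.7104 per 10000.
Difference = 19.8847 − 25.7104 = -5.8257.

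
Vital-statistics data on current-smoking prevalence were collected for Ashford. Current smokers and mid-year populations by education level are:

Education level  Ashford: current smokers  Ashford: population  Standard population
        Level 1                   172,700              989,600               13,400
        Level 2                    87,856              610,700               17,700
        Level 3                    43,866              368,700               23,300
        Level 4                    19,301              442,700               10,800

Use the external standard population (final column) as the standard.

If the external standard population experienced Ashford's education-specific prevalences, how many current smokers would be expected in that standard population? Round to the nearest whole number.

8128

Education-specific rates per 1,000 for Ashford: 174.515, 143.861, 118.975, 43.598.
Expected current smokers = Σ (standard pop × education-specific rate ÷ 1,000)
= 13,400×174.515/1,000 + 17,700×143.861/1,000 + 23,300×118.975/1,000 + 10,800×43.598/1,000
= 2338.50 + 2546.34 + 2772.11 + 470.86 = 8127.82.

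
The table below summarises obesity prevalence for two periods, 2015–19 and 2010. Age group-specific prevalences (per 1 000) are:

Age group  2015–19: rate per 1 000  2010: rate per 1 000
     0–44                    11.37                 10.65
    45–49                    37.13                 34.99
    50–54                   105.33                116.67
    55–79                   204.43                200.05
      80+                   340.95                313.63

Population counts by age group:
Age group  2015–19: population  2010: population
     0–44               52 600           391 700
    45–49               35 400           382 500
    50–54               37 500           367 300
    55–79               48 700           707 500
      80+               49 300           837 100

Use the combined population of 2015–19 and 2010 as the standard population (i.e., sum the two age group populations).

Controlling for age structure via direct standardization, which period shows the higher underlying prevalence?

2015–19

Combined standard total = 2 909 600; weights = 0.1527, 0.1436, 0.1391, 0.2599, 0.3046.
2015–19: 0.1527×11.37 + 0.1436×37.13 + 0.1391×105.33 + 0.2599×204.43 + 0.3046×340.95 = 178.7235 per 1 000.
2010: 0.1527×10.65 + 0.1436×34.99 + 0.1391×116.67 + 0.2599×200.05 + 0.3046×313.63 = 170.4226 per 1 000.
The crude rates (145.98 vs 172.92) would put 2010 higher, but that reflects its age composition; once standardized to a common age structure, 2015–19 has the higher underlying rate.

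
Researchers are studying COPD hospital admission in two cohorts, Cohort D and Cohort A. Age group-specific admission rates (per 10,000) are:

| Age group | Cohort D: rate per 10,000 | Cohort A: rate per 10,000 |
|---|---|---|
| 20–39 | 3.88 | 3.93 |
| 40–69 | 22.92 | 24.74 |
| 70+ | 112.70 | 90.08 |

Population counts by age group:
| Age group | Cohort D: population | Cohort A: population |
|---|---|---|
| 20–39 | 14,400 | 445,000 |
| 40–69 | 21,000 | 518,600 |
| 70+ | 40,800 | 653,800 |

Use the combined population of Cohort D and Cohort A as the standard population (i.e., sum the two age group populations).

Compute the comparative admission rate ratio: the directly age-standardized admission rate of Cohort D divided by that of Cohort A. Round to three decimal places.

Combined standard total = 1,693,600; weights = 0.2713, 0.3186, 0.4101.
Cohort D: 0.2713×3.88 + 0.3186×22.92 + 0.4101×112.70 = 54.5770 per 10,000.
Cohort A: 0.2713×3.93 + 0.3186×24.74 + 0.4101×90.08 = 45.8932 per 10,000.
Ratio = 54.5770 ÷ 45.8932 = 1.18922.

1.189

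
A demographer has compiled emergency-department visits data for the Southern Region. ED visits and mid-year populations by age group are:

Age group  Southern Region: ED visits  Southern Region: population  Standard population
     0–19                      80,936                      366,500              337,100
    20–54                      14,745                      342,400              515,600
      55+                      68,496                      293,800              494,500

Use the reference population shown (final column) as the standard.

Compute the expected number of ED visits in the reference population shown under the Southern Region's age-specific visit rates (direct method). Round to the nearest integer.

Age-specific rates per 1,000 for the Southern Region: 220.835, 43.064, 233.138.
Expected ED visits = Σ (standard pop × age-specific rate ÷ 1,000)
= 337,100×220.835/1,000 + 515,600×43.064/1,000 + 494,500×233.138/1,000
= 74443.45 + 22203.63 + 115286.83 = 211933.92.

211934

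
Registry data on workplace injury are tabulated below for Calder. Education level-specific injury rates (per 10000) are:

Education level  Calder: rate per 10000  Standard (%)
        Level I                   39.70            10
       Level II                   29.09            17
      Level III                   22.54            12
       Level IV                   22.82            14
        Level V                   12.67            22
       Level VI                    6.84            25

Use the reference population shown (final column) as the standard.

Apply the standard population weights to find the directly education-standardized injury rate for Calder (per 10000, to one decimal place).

Standard weights: 0.10, 0.17, 0.12, 0.14, 0.22, 0.25.
Standardized rate: 0.1000×39.70 + 0.1700×29.09 + 0.1200×22.54 + 0.1400×22.82 + 0.2200×12.67 + 0.2500×6.84 = 19.3123 per 10000.

19.3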